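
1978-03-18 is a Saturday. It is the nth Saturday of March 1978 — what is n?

3rd

Day 18 falls in week ⌈18/7⌉ of the month.
Days 1–7 hold the 1st Saturday, 8–14 the 2nd, 15–21 the 3rd, 22–28 the 4th, 29–31 the 5th.
18 is in the range for the 3rd.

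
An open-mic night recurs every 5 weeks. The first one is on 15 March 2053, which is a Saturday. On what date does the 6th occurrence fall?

6 September 2053

The 6th occurrence is 5 intervals after the first: 5 × 35 = 175 days after 15 March 2053.
March has 31 days — 16 days to the end of March leaves 159.
April has 30 days (129 left).
May has 31 days (98 left).
June has 30 days (68 left).
July has 31 days (37 left).
August has 31 days (6 left).
6 days into September → 6 September 2053.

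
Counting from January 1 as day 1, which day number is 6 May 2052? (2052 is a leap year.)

127

Days in months before May: 31 + 29 + 31 + 30 = 121.
Plus 6 days into May → day 127.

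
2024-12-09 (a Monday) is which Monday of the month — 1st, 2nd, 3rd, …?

Day 9 falls in week ⌈9/7⌉ of the month.
Days 1–7 hold the 1st Monday, 8–14 the 2nd, 15–21 the 3rd, 22–28 the 4th, 29–31 the 5th.
9 is in the range for the 2nd.

2nd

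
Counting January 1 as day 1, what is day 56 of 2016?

January has 31 days (56 − 31 = 25 remain).
25 into February → February 25.

25 February 2016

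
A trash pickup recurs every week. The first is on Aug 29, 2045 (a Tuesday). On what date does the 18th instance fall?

The 18th occurrence is 17 intervals after the first: 17 × 7 = 119 days after Aug 29, 2045.
Aug has 31 days — 2 days to the end of Aug leaves 117.
Sep has 30 days (87 left).
Oct has 31 days (56 left).
Nov has 30 days (26 left).
26 days into Dec → Dec 26, 2045.

Dec 26, 2045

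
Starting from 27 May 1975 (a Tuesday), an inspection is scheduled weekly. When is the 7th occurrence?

8 July 1975

The 7th occurrence is 6 intervals after the first: 6 × 7 = 42 days after 27 May 1975.
May has 31 days — 4 days to the end of May leaves 38.
June has 30 days (8 left).
8 days into July → 8 July 1975.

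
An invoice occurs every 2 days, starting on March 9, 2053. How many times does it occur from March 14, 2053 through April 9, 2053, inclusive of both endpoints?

Occurrences land 2·i days after March 9, 2053 for i = 0, 1, 2, …
March 14, 2053 is 5 days after the start; 5 ÷ 2 = 2 remainder 1; since the remainder is 1, round up to i = 3. First occurrence in the window: #4 on March 15, 2053 (3×2 = 6 days in).
April 9, 2053 is 31 days after the start; 31 ÷ 2 = 15 remainder 1. Last occurrence in the window: #16 on April 8, 2053.
Occurrences #4 through #16: 13 in total.

13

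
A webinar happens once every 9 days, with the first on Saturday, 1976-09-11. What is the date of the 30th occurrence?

The 30th occurrence is 29 intervals after the first: 29 × 9 = 261 days after 1976-09-11.
September has 30 days — 19 days to the end of September leaves 242.
October has 31 days (211 left).
November has 30 days (181 left).
December has 31 days (150 left).
January has 31 days (119 left).
February has 28 days (91 left).
March has 31 days (60 left).
April has 30 days (30 left).
30 days into May → 1977-05-30.

1977-05-30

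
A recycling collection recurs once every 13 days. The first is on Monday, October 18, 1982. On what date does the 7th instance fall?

The 7th occurrence is 6 intervals after the first: 6 × 13 = 78 days after October 18, 1982.
October has 31 days — 13 days to the end of October leaves 65.
November has 30 days (35 left).
December has 31 days (4 left).
4 days into January → January 4, 1983.

January 4, 1983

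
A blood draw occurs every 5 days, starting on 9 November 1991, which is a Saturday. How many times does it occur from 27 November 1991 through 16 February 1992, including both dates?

Occurrences land 5·i days after 9 November 1991 for i = 0, 1, 2, …
27 November 1991 is 18 days after the start; 18 ÷ 5 = 3 remainder 3; since the remainder is 3, round up to i = 4. First occurrence in the window: #5 on 29 November 1991 (4×5 = 20 days in).
16 February 1992 is 99 days after the start; 99 ÷ 5 = 19 remainder 4. Last occurrence in the window: #20 on 12 February 1992.
Occurrences #5 through #20: 16 in total.

16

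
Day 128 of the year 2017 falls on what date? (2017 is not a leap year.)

January has 31 days (128 − 31 = 97 remain).
February has 28 days (97 − 28 = 69 remain).
March has 31 days (69 − 31 = 38 remain).
April has 30 days (38 − 30 = 8 remain).
8 into May → May 8.

May 8, 2017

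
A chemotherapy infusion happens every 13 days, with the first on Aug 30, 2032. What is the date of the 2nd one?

The 2nd occurrence is 1 interval after the first: 1 × 13 = 13 days after Aug 30, 2032.
Aug has 31 days — 1 day to the end of Aug leaves 12.
12 days into Sep → Sep 12, 2032.

Sep 12, 2032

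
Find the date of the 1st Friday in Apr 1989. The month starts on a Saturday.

Apr 1989 begins on a Saturday, so the first Friday is Apr 7 (6 days later).

Apr 7, 1989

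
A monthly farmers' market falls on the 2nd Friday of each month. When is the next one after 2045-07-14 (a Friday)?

July 2045 starts on a Saturday; its first Friday is the 7th, so the 2nd Friday is the 14th — 2045-07-14.
That is not after 2045-07-14, so look at August 2045.
August 2045 starts on a Tuesday; its first Friday is the 4th, so the 2nd Friday is the 11th — 2045-08-11.

2045-08-11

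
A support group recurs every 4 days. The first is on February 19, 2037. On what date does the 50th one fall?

September 3, 2037

The 50th occurrence is 49 intervals after the first: 49 × 4 = 196 days after February 19, 2037.
February has 28 days — 9 days to the end of February leaves 187.
March has 31 days (156 left).
April has 30 days (126 left).
May has 31 days (95 left).
June has 30 days (65 left).
July has 31 days (34 left).
August has 31 days (3 left).
3 days into September → September 3, 2037.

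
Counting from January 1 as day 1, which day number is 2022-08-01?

213

Days in months before August: 31 + 28 + 31 + 30 + 31 + 30 + 31 = 212.
Plus 1 day into August → day 213.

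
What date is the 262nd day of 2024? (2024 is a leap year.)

Jan has 31 days (262 − 31 = 231 remain).
Feb has 29 days (231 − 29 = 202 remain).
Mar has 31 days (202 − 31 = 171 remain).
Apr has 30 days (171 − 30 = 141 remain).
May has 31 days (141 − 31 = 110 remain).
Jun has 30 days (110 − 30 = 80 remain).
Jul has 31 days (80 − 31 = 49 remain).
Aug has 31 days (49 − 31 = 18 remain).
18 into Sep → Sep 18.

Sep 18, 2024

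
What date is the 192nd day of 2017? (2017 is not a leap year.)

11 July 2017

January has 31 days (192 − 31 = 161 remain).
February has 28 days (161 − 28 = 133 remain).
March has 31 days (133 − 31 = 102 remain).
April has 30 days (102 − 30 = 72 remain).
May has 31 days (72 − 31 = 41 remain).
June has 30 days (41 − 30 = 11 remain).
11 into July → July 11.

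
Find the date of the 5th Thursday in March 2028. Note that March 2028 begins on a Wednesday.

March 2028 begins on a Wednesday, so the first Thursday is March 2 (1 day later).
The 5th Thursday is 4 weeks later: 2 + 28 = 30.

30 March 2028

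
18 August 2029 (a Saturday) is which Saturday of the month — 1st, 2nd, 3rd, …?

3rd

Day 18 falls in week ⌈18/7⌉ of the month.
Days 1–7 hold the 1st Saturday, 8–14 the 2nd, 15–21 the 3rd, 22–28 the 4th, 29–31 the 5th.
18 is in the range for the 3rd.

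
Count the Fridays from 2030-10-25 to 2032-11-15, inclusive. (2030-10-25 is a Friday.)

108

2030-10-25 is a Friday; the first Friday on or after it is 2030-10-25.
From 2030-10-25 to 2032-11-15: 67 + 365 + 320 = 752 days (rest of 2030, 2031, to 2032-11-15 in 2032).
752 ÷ 7 = 107 full weeks with remainder 3, so 107 more Fridays after the first → 108.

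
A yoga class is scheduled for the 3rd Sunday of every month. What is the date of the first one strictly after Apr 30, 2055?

May 16, 2055

Apr 2055 starts on a Thursday; its first Sunday is the 4th, so the 3rd Sunday is the 18th — Apr 18, 2055.
That is not after Apr 30, 2055, so look at May 2055.
May 2055 starts on a Saturday; its first Sunday is the 2nd, so the 3rd Sunday is the 16th — May 16, 2055.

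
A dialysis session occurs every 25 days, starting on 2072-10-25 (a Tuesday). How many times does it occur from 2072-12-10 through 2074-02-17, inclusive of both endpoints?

18

Occurrences land 25·i days after 2072-10-25 for i = 0, 1, 2, …
2072-12-10 is 46 days after the start; 46 ÷ 25 = 1 remainder 21; since the remainder is 21, round up to i = 2. First occurrence in the window: #3 on 2072-12-14 (2×25 = 50 days in).
2074-02-17 is 480 days after the start; 480 ÷ 25 = 19 remainder 5. Last occurrence in the window: #20 on 2074-02-12.
Occurrences #3 through #20: 18 in total.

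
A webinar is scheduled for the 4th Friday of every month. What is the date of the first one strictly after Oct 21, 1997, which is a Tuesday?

Oct 24, 1997

Oct 1997 starts on a Wednesday; its first Friday is the 3rd, so the 4th Friday is the 24th — Oct 24, 1997.
Oct 24, 1997 is after Oct 21, 1997, so that is the next one.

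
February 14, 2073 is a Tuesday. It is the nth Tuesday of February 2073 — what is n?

Day 14 falls in week ⌈14/7⌉ of the month.
Days 1–7 hold the 1st Tuesday, 8–14 the 2nd, 15–21 the 3rd, 22–28 the 4th, 29–31 the 5th.
14 is in the range for the 2nd.

2nd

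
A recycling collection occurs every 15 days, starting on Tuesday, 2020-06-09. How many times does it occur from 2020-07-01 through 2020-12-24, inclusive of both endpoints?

Occurrences land 15·i days after 2020-06-09 for i = 0, 1, 2, …
2020-07-01 is 22 days after the start; 22 ÷ 15 = 1 remainder 7; since the remainder is 7, round up to i = 2. First occurrence in the window: #3 on 2020-07-09 (2×15 = 30 days in).
2020-12-24 is 198 days after the start; 198 ÷ 15 = 13 remainder 3. Last occurrence in the window: #14 on 2020-12-21.
Occurrences #3 through #14: 12 in total.

12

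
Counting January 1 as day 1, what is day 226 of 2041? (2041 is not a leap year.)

Jan has 31 days (226 − 31 = 195 remain).
Feb has 28 days (195 − 28 = 167 remain).
Mar has 31 days (167 − 31 = 136 remain).
Apr has 30 days (136 − 30 = 106 remain).
May has 31 days (106 − 31 = 75 remain).
Jun has 30 days (75 − 30 = 45 remain).
Jul has 31 days (45 − 31 = 14 remain).
14 into Aug → Aug 14.

Aug 14, 2041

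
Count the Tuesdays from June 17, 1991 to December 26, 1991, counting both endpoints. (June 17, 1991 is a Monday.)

June 17, 1991 is a Monday; the first Tuesday on or after it is June 18, 1991 (1 day later).
From June 18, 1991 to December 26, 1991: 12 + 31 + 31 + 30 + 31 + 30 + 26 = 191 days (rest of June, July, August, September, October, November, December).
191 ÷ 7 = 27 full weeks with remainder 2, so 27 more Tuesdays after the first → 28.

28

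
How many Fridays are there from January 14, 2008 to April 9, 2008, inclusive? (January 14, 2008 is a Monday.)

January 14, 2008 is a Monday; the first Friday on or after it is January 18, 2008 (4 days later).
From January 18, 2008 to April 9, 2008: 13 + 29 + 31 + 9 = 82 days (rest of January, February, March, April).
82 ÷ 7 = 11 full weeks with remainder 5, so 11 more Fridays after the first → 12.

12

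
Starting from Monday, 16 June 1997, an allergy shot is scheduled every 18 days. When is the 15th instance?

The 15th occurrence is 14 intervals after the first: 14 × 18 = 252 days after 16 June 1997.
June has 30 days — 14 days to the end of June leaves 238.
July has 31 days (207 left).
August has 31 days (176 left).
September has 30 days (146 left).
October has 31 days (115 left).
November has 30 days (85 left).
December has 31 days (54 left).
January has 31 days (23 left).
23 days into February → 23 February 1998.

23 February 1998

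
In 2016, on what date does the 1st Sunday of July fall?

July 3, 2016

July 2016 begins on a Friday, so the first Sunday is July 3 (2 days later).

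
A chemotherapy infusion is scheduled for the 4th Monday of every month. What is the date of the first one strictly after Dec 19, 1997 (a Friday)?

Dec 1997 starts on a Monday; its first Monday is the 1st, so the 4th Monday is the 22nd — Dec 22, 1997.
Dec 22, 1997 is after Dec 19, 1997, so that is the next one.

Dec 22, 1997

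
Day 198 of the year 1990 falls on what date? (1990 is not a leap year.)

1990-07-17

January has 31 days (198 − 31 = 167 remain).
February has 28 days (167 − 28 = 139 remain).
March has 31 days (139 − 31 = 108 remain).
April has 30 days (108 − 30 = 78 remain).
May has 31 days (78 − 31 = 47 remain).
June has 30 days (47 − 30 = 17 remain).
17 into July → July 17.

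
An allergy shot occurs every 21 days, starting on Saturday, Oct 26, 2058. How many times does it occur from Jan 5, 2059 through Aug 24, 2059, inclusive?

Occurrences land 21·i days after Oct 26, 2058 for i = 0, 1, 2, …
Jan 5, 2059 is 71 days after the start; 71 ÷ 21 = 3 remainder 8; since the remainder is 8, round up to i = 4. First occurrence in the window: #5 on Jan 18, 2059 (4×21 = 84 days in).
Aug 24, 2059 is 302 days after the start; 302 ÷ 21 = 14 remainder 8. Last occurrence in the window: #15 on Aug 16, 2059.
Occurrences #5 through #15: 11 in total.

11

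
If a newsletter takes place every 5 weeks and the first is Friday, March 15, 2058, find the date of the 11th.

The 11th occurrence is 10 intervals after the first: 10 × 35 = 350 days after March 15, 2058.
March has 31 days — 16 days to the end of March leaves 334.
April has 30 days (304 left).
May has 31 days (273 left).
June has 30 days (243 left).
July has 31 days (212 left).
August has 31 days (181 left).
September has 30 days (151 left).
October has 31 days (120 left).
November has 30 days (90 left).
December has 31 days (59 left).
January has 31 days (28 left).
28 days into February → February 28, 2059.

February 28, 2059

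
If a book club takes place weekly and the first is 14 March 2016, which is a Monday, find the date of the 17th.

The 17th occurrence is 16 intervals after the first: 16 × 7 = 112 days after 14 March 2016.
March has 31 days — 17 days to the end of March leaves 95.
April has 30 days (65 left).
May has 31 days (34 left).
June has 30 days (4 left).
4 days into July → 4 July 2016.

4 July 2016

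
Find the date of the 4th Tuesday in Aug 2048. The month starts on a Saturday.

Aug 25, 2048

Aug 2048 begins on a Saturday, so the first Tuesday is Aug 4 (3 days later).
The 4th Tuesday is 3 weeks later: 4 + 21 = 25.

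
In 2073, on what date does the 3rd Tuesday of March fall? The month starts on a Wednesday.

March 21, 2073

March 2073 begins on a Wednesday, so the first Tuesday is March 7 (6 days later).
The 3rd Tuesday is 2 weeks later: 7 + 14 = 21.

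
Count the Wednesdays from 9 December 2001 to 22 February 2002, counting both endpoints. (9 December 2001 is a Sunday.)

11

9 December 2001 is a Sunday; the first Wednesday on or after it is 12 December 2001 (3 days later).
From 12 December 2001 to 22 February 2002: 19 + 31 + 22 = 72 days (rest of December, January, February).
72 ÷ 7 = 10 full weeks with remainder 2, so 10 more Wednesdays after the first → 11.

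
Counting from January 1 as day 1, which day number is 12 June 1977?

163

Days in months before June: 31 + 28 + 31 + 30 + 31 = 151.
Plus 12 days into June → day 163.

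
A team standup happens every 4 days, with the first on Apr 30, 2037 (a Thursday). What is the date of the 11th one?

The 11th occurrence is 10 intervals after the first: 10 × 4 = 40 days after Apr 30, 2037.
Apr has 30 days — 0 days to the end of Apr leaves 40.
May has 31 days (9 left).
9 days into Jun → Jun 9, 2037.

Jun 9, 2037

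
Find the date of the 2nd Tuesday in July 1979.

The first Tuesday of July 1979 is July 3.
The 2nd Tuesday is 1 weeks later: 3 + 7 = 10.

10 July 1979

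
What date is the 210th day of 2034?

Jul 29, 2034

Jan has 31 days (210 − 31 = 179 remain).
Feb has 28 days (179 − 28 = 151 remain).
Mar has 31 days (151 − 31 = 120 remain).
Apr has 30 days (120 − 30 = 90 remain).
May has 31 days (90 − 31 = 59 remain).
Jun has 30 days (59 − 30 = 29 remain).
29 into Jul → Jul 29.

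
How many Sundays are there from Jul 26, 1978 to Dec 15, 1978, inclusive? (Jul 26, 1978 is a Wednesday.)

20

Jul 26, 1978 is a Wednesday; the first Sunday on or after it is Jul 30, 1978 (4 days later).
From Jul 30, 1978 to Dec 15, 1978: 1 + 31 + 30 + 31 + 30 + 15 = 138 days (rest of Jul, Aug, Sep, Oct, Nov, Dec).
138 ÷ 7 = 19 full weeks with remainder 5, so 19 more Sundays after the first → 20.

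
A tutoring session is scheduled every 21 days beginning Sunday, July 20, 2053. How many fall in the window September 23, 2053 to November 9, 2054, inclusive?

Occurrences land 21·i days after July 20, 2053 for i = 0, 1, 2, …
September 23, 2053 is 65 days after the start; 65 ÷ 21 = 3 remainder 2; since the remainder is 2, round up to i = 4. First occurrence in the window: #5 on October 12, 2053 (4×21 = 84 days in).
November 9, 2054 is 477 days after the start; 477 ÷ 21 = 22 remainder 15. Last occurrence in the window: #23 on October 25, 2054.
Occurrences #5 through #23: 19 in total.

19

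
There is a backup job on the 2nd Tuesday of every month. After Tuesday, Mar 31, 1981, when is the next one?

Mar 1981 starts on a Sunday; its first Tuesday is the 3rd, so the 2nd Tuesday is the 10th — Mar 10, 1981.
That is not after Mar 31, 1981, so look at Apr 1981.
Apr 1981 starts on a Wednesday; its first Tuesday is the 7th, so the 2nd Tuesday is the 14th — Apr 14, 1981.

Apr 14, 1981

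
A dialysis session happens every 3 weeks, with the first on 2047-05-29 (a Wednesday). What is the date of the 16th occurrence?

2048-04-08

The 16th occurrence is 15 intervals after the first: 15 × 21 = 315 days after 2047-05-29.
May has 31 days — 2 days to the end of May leaves 313.
June has 30 days (283 left).
July has 31 days (252 left).
August has 31 days (221 left).
September has 30 days (191 left).
October has 31 days (160 left).
November has 30 days (130 left).
December has 31 days (99 left).
January has 31 days (68 left).
February has 29 days (39 left).
March has 31 days (8 left).
8 days into April → 2048-04-08.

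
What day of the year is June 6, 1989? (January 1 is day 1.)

Days in months before June: 31 + 28 + 31 + 30 + 31 = 151.
Plus 6 days into June → day 157.

157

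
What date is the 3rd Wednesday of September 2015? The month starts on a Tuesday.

September 2015 begins on a Tuesday, so the first Wednesday is September 2 (1 day later).
The 3rd Wednesday is 2 weeks later: 2 + 14 = 16.

September 16, 2015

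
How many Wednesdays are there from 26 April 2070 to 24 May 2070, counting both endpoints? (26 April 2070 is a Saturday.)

4

26 April 2070 is a Saturday; the first Wednesday on or after it is 30 April 2070 (4 days later).
From 30 April 2070 to 24 May 2070: 0 + 24 = 24 days (rest of April, May).
24 ÷ 7 = 3 full weeks with remainder 3, so 3 more Wednesdays after the first → 4.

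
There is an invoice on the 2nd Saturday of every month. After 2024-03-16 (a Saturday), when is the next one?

March 2024 starts on a Friday; its first Saturday is the 2nd, so the 2nd Saturday is the 9th — 2024-03-09.
That is not after 2024-03-16, so look at April 2024.
April 2024 starts on a Monday; its first Saturday is the 6th, so the 2nd Saturday is the 13th — 2024-04-13.

2024-04-13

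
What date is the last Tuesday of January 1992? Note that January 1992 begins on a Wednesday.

28 January 1992

January 1992 begins on a Wednesday, so the first Tuesday is January 7 (6 days later).
January 1992 has 31 days. Adding weeks: 7, 14, 21, 28 — the last one ≤ 31 is the 28th.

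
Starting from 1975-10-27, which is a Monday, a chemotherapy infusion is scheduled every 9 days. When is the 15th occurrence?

1976-03-01

The 15th occurrence is 14 intervals after the first: 14 × 9 = 126 days after 1975-10-27.
October has 31 days — 4 days to the end of October leaves 122.
November has 30 days (92 left).
December has 31 days (61 left).
January has 31 days (30 left).
February has 29 days (1 left).
1 day into March → 1976-03-01.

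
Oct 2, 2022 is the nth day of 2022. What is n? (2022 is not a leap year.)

Days in months before Oct: 31 + 28 + 31 + 30 + 31 + 30 + 31 + 31 + 30 = 273.
Plus 2 days into Oct → day 275.

275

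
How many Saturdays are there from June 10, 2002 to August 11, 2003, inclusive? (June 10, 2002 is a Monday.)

June 10, 2002 is a Monday; the first Saturday on or after it is June 15, 2002 (5 days later).
From June 15, 2002 to August 11, 2003: 199 + 223 = 422 days (rest of 2002, to August 11, 2003 in 2003).
422 ÷ 7 = 60 full weeks with remainder 2, so 60 more Saturdays after the first → 61.

61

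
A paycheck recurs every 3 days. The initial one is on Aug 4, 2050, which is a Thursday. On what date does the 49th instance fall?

Dec 26, 2050

The 49th occurrence is 48 intervals after the first: 48 × 3 = 144 days after Aug 4, 2050.
Aug has 31 days — 27 days to the end of Aug leaves 117.
Sep has 30 days (87 left).
Oct has 31 days (56 left).
Nov has 30 days (26 left).
26 days into Dec → Dec 26, 2050.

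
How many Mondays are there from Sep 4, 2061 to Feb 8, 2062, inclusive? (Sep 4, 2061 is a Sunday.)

23

Sep 4, 2061 is a Sunday; the first Monday on or after it is Sep 5, 2061 (1 day later).
From Sep 5, 2061 to Feb 8, 2062: 25 + 31 + 30 + 31 + 31 + 8 = 156 days (rest of Sep, Oct, Nov, Dec, Jan, Feb).
156 ÷ 7 = 22 full weeks with remainder 2, so 22 more Mondays after the first → 23.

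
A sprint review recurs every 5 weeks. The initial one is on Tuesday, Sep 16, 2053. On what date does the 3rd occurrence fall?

Nov 25, 2053

The 3rd occurrence is 2 intervals after the first: 2 × 35 = 70 days after Sep 16, 2053.
Sep has 30 days — 14 days to the end of Sep leaves 56.
Oct has 31 days (25 left).
25 days into Nov → Nov 25, 2053.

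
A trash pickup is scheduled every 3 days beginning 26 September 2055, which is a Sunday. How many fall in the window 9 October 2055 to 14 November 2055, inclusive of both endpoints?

Occurrences land 3·i days after 26 September 2055 for i = 0, 1, 2, …
9 October 2055 is 13 days after the start; 13 ÷ 3 = 4 remainder 1; since the remainder is 1, round up to i = 5. First occurrence in the window: #6 on 11 October 2055 (5×3 = 15 days in).
14 November 2055 is 49 days after the start; 49 ÷ 3 = 16 remainder 1. Last occurrence in the window: #17 on 13 November 2055.
Occurrences #6 through #17: 12 in total.

12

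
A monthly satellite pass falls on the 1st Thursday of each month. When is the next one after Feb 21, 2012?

Mar 1, 2012

Feb 2012 starts on a Wednesday, so its 1st Thursday is Feb 2, 2012 (1 day in).
That is not after Feb 21, 2012, so look at Mar 2012.
Mar 2012 starts on a Thursday, so its 1st Thursday is Mar 1, 2012.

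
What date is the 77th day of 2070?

Mar 18, 2070

Jan has 31 days (77 − 31 = 46 remain).
Feb has 28 days (46 − 28 = 18 remain).
18 into Mar → Mar 18.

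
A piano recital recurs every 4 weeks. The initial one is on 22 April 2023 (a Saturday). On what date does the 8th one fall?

4 November 2023

The 8th occurrence is 7 intervals after the first: 7 × 28 = 196 days after 22 April 2023.
April has 30 days — 8 days to the end of April leaves 188.
May has 31 days (157 left).
June has 30 days (127 left).
July has 31 days (96 left).
August has 31 days (65 left).
September has 30 days (35 left).
October has 31 days (4 left).
4 days into November → 4 November 2023.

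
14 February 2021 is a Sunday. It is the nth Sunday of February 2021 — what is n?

Day 14 falls in week ⌈14/7⌉ of the month.
Days 1–7 hold the 1st Sunday, 8–14 the 2nd, 15–21 the 3rd, 22–28 the 4th, 29–31 the 5th.
14 is in the range for the 2nd.

2nd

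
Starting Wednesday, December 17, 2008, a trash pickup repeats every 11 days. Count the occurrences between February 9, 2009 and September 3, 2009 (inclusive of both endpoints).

19

Occurrences land 11·i days after December 17, 2008 for i = 0, 1, 2, …
February 9, 2009 is 54 days after the start; 54 ÷ 11 = 4 remainder 10; since the remainder is 10, round up to i = 5. First occurrence in the window: #6 on February 10, 2009 (5×11 = 55 days in).
September 3, 2009 is 260 days after the start; 260 ÷ 11 = 23 remainder 7. Last occurrence in the window: #24 on August 27, 2009.
Occurrences #6 through #24: 19 in total.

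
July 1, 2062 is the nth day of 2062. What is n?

182

Days in months before July: 31 + 28 + 31 + 30 + 31 + 30 = 181.
Plus 1 day into July → day 182.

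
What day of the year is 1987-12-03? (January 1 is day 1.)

337

Days in months before December: 31 + 28 + 31 + 30 + 31 + 30 + 31 + 31 + 30 + 31 + 30 = 334.
Plus 3 days into December → day 337.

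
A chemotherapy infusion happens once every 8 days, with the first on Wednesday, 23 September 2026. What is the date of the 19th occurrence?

The 19th occurrence is 18 intervals after the first: 18 × 8 = 144 days after 23 September 2026.
September has 30 days — 7 days to the end of September leaves 137.
October has 31 days (106 left).
November has 30 days (76 left).
December has 31 days (45 left).
January has 31 days (14 left).
14 days into February → 14 February 2027.

14 February 2027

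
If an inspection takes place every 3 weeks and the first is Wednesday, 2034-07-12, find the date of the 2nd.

The 2nd occurrence is 1 interval after the first: 1 × 21 = 21 days after 2034-07-12.
July has 31 days — 19 days to the end of July leaves 2.
2 days into August → 2034-08-02.

2034-08-02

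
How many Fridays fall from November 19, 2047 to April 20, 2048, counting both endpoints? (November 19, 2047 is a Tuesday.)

22

November 19, 2047 is a Tuesday; the first Friday on or after it is November 22, 2047 (3 days later).
From November 22, 2047 to April 20, 2048: 8 + 31 + 31 + 29 + 31 + 20 = 150 days (rest of November, December, January, February, March, April).
150 ÷ 7 = 21 full weeks with remainder 3, so 21 more Fridays after the first → 22.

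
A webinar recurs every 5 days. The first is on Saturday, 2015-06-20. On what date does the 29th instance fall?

The 29th occurrence is 28 intervals after the first: 28 × 5 = 140 days after 2015-06-20.
June has 30 days — 10 days to the end of June leaves 130.
July has 31 days (99 left).
August has 31 days (68 left).
September has 30 days (38 left).
October has 31 days (7 left).
7 days into November → 2015-11-07.

2015-11-07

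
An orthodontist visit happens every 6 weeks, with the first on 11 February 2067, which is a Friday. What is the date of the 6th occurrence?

9 September 2067

The 6th occurrence is 5 intervals after the first: 5 × 42 = 210 days after 11 February 2067.
February has 28 days — 17 days to the end of February leaves 193.
March has 31 days (162 left).
April has 30 days (132 left).
May has 31 days (101 left).
June has 30 days (71 left).
July has 31 days (40 left).
August has 31 days (9 left).
9 days into September → 9 September 2067.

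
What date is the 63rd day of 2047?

January has 31 days (63 − 31 = 32 remain).
February has 28 days (32 − 28 = 4 remain).
4 into March → March 4.

March 4, 2047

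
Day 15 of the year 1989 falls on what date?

15 January 1989

15 into January → January 15.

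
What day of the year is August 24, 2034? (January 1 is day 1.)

236

Days in months before August: 31 + 28 + 31 + 30 + 31 + 30 + 31 = 212.
Plus 24 days into August → day 236.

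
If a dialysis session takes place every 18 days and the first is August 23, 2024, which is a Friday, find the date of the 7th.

The 7th occurrence is 6 intervals after the first: 6 × 18 = 108 days after August 23, 2024.
August has 31 days — 8 days to the end of August leaves 100.
September has 30 days (70 left).
October has 31 days (39 left).
November has 30 days (9 left).
9 days into December → December 9, 2024.

December 9, 2024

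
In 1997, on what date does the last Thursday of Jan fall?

Jan 1997 begins on a Wednesday, so the first Thursday is Jan 2 (1 day later).
Jan 1997 has 31 days. Adding weeks: 2, 9, 16, 23, 30 — the last one ≤ 31 is the 30th.

Jan 30, 1997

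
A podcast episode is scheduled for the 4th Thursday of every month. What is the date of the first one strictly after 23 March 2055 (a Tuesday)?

March 2055 starts on a Monday; its first Thursday is the 4th, so the 4th Thursday is the 25th — 25 March 2055.
25 March 2055 is after 23 March 2055, so that is the next one.

25 March 2055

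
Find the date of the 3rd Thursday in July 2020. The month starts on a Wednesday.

July 2020 begins on a Wednesday, so the first Thursday is July 2 (1 day later).
The 3rd Thursday is 2 weeks later: 2 + 14 = 16.

16 July 2020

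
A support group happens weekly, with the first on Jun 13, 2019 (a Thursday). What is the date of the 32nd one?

The 32nd occurrence is 31 intervals after the first: 31 × 7 = 217 days after Jun 13, 2019.
Jun has 30 days — 17 days to the end of Jun leaves 200.
Jul has 31 days (169 left).
Aug has 31 days (138 left).
Sep has 30 days (108 left).
Oct has 31 days (77 left).
Nov has 30 days (47 left).
Dec has 31 days (16 left).
16 days into Jan → Jan 16, 2020.

Jan 16, 2020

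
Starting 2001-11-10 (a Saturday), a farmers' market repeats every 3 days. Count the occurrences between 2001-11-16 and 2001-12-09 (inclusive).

Occurrences land 3·i days after 2001-11-10 for i = 0, 1, 2, …
2001-11-16 is 6 days after the start; 6 ÷ 3 = 2 remainder 0. First occurrence in the window: #3 on 2001-11-16 (2×3 = 6 days in).
2001-12-09 is 29 days after the start; 29 ÷ 3 = 9 remainder 2. Last occurrence in the window: #10 on 2001-12-07.
Occurrences #3 through #10: 8 in total.

8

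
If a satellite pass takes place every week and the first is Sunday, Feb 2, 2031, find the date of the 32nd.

Sep 7, 2031

The 32nd occurrence is 31 intervals after the first: 31 × 7 = 217 days after Feb 2, 2031.
Feb has 28 days — 26 days to the end of Feb leaves 191.
Mar has 31 days (160 left).
Apr has 30 days (130 left).
May has 31 days (99 left).
Jun has 30 days (69 left).
Jul has 31 days (38 left).
Aug has 31 days (7 left).
7 days into Sep → Sep 7, 2031.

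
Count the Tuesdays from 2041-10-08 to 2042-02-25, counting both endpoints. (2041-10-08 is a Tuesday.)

2041-10-08 is a Tuesday; the first Tuesday on or after it is 2041-10-08.
From 2041-10-08 to 2042-02-25: 23 + 30 + 31 + 31 + 25 = 140 days (rest of October, November, December, January, February).
140 ÷ 7 = 20 full weeks with remainder 0, so 20 more Tuesdays after the first → 21.

21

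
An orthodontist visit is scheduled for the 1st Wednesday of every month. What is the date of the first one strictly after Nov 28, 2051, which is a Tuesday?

Dec 6, 2051

Nov 2051 starts on a Wednesday, so its 1st Wednesday is Nov 1, 2051.
That is not after Nov 28, 2051, so look at Dec 2051.
Dec 2051 starts on a Friday, so its 1st Wednesday is Dec 6, 2051 (5 days in).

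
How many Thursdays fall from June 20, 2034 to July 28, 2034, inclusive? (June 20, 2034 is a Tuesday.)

June 20, 2034 is a Tuesday; the first Thursday on or after it is June 22, 2034 (2 days later).
From June 22, 2034 to July 28, 2034: 8 + 28 = 36 days (rest of June, July).
36 ÷ 7 = 5 full weeks with remainder 1, so 5 more Thursdays after the first → 6.

6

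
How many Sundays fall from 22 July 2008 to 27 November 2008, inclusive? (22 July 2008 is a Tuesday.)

22 July 2008 is a Tuesday; the first Sunday on or after it is 27 July 2008 (5 days later).
From 27 July 2008 to 27 November 2008: 4 + 31 + 30 + 31 + 27 = 123 days (rest of July, August, September, October, November).
123 ÷ 7 = 17 full weeks with remainder 4, so 17 more Sundays after the first → 18.

18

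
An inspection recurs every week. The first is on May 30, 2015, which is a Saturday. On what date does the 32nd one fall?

The 32nd occurrence is 31 intervals after the first: 31 × 7 = 217 days after May 30, 2015.
May has 31 days — 1 day to the end of May leaves 216.
Jun has 30 days (186 left).
Jul has 31 days (155 left).
Aug has 31 days (124 left).
Sep has 30 days (94 left).
Oct has 31 days (63 left).
Nov has 30 days (33 left).
Dec has 31 days (2 left).
2 days into Jan → Jan 2, 2016.

Jan 2, 2016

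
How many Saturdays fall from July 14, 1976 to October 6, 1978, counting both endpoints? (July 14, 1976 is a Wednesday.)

July 14, 1976 is a Wednesday; the first Saturday on or after it is July 17, 1976 (3 days later).
From July 17, 1976 to October 6, 1978: 167 + 365 + 279 = 811 days (rest of 1976, 1977, to October 6, 1978 in 1978).
811 ÷ 7 = 115 full weeks with remainder 6, so 115 more Saturdays after the first → 116.

116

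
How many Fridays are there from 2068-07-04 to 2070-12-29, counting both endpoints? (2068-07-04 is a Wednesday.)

2068-07-04 is a Wednesday; the first Friday on or after it is 2068-07-06 (2 days later).
From 2068-07-06 to 2070-12-29: 178 + 365 + 363 = 906 days (rest of 2068, 2069, to 2070-12-29 in 2070).
906 ÷ 7 = 129 full weeks with remainder 3, so 129 more Fridays after the first → 130.

130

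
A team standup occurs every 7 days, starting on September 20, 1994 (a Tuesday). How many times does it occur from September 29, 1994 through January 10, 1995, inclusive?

15

Occurrences land 7·i days after September 20, 1994 for i = 0, 1, 2, …
September 29, 1994 is 9 days after the start; 9 ÷ 7 = 1 remainder 2; since the remainder is 2, round up to i = 2. First occurrence in the window: #3 on October 4, 1994 (2×7 = 14 days in).
January 10, 1995 is 112 days after the start; 112 ÷ 7 = 16 remainder 0. Last occurrence in the window: #17 on January 10, 1995.
Occurrences #3 through #17: 15 in total.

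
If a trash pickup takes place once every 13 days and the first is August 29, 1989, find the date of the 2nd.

September 11, 1989

The 2nd occurrence is 1 interval after the first: 1 × 13 = 13 days after August 29, 1989.
August has 31 days — 2 days to the end of August leaves 11.
11 days into September → September 11, 1989.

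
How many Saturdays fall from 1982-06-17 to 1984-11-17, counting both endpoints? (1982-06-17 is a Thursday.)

127

1982-06-17 is a Thursday; the first Saturday on or after it is 1982-06-19 (2 days later).
From 1982-06-19 to 1984-11-17: 195 + 365 + 322 = 882 days (rest of 1982, 1983, to 1984-11-17 in 1984).
882 ÷ 7 = 126 full weeks with remainder 0, so 126 more Saturdays after the first → 127.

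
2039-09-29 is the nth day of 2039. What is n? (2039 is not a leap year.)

Days in months before September: 31 + 28 + 31 + 30 + 31 + 30 + 31 + 31 = 243.
Plus 29 days into September → day 272.

272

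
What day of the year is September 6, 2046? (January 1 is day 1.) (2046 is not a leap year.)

249

Days in months before September: 31 + 28 + 31 + 30 + 31 + 30 + 31 + 31 = 243.
Plus 6 days into September → day 249.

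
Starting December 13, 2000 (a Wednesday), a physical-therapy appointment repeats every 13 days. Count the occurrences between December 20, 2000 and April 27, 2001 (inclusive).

Occurrences land 13·i days after December 13, 2000 for i = 0, 1, 2, …
December 20, 2000 is 7 days after the start; 7 ÷ 13 = 0 remainder 7; since the remainder is 7, round up to i = 1. First occurrence in the window: #2 on December 26, 2000 (1×13 = 13 days in).
April 27, 2001 is 135 days after the start; 135 ÷ 13 = 10 remainder 5. Last occurrence in the window: #11 on April 22, 2001.
Occurrences #2 through #11: 10 in total.

10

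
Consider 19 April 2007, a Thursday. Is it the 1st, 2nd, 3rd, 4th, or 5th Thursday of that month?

Day 19 falls in week ⌈19/7⌉ of the month.
Days 1–7 hold the 1st Thursday, 8–14 the 2nd, 15–21 the 3rd, 22–28 the 4th, 29–31 the 5th.
19 is in the range for the 3rd.

3rd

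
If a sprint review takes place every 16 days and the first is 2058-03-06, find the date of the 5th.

2058-05-09

The 5th occurrence is 4 intervals after the first: 4 × 16 = 64 days after 2058-03-06.
March has 31 days — 25 days to the end of March leaves 39.
April has 30 days (9 left).
9 days into May → 2058-05-09.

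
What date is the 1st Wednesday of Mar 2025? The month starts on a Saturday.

Mar 2025 begins on a Saturday, so the first Wednesday is Mar 5 (4 days later).

Mar 5, 2025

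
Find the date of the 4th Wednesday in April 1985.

24 April 1985

The first Wednesday of April 1985 is April 3.
The 4th Wednesday is 3 weeks later: 3 + 21 = 24.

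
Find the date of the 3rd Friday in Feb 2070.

Feb 21, 2070

The first Friday of Feb 2070 is Feb 7.
The 3rd Friday is 2 weeks later: 7 + 14 = 21.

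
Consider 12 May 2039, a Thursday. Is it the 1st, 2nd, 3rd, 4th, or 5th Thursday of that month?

Day 12 falls in week ⌈12/7⌉ of the month.
Days 1–7 hold the 1st Thursday, 8–14 the 2nd, 15–21 the 3rd, 22–28 the 4th, 29–31 the 5th.
12 is in the range for the 2nd.

2nd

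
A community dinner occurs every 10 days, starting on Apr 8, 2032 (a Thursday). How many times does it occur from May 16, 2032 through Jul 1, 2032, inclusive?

5

Occurrences land 10·i days after Apr 8, 2032 for i = 0, 1, 2, …
May 16, 2032 is 38 days after the start; 38 ÷ 10 = 3 remainder 8; since the remainder is 8, round up to i = 4. First occurrence in the window: #5 on May 18, 2032 (4×10 = 40 days in).
Jul 1, 2032 is 84 days after the start; 84 ÷ 10 = 8 remainder 4. Last occurrence in the window: #9 on Jun 27, 2032.
Occurrences #5 through #9: 5 in total.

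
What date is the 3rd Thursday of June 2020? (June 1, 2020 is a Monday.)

June 18, 2020

June 2020 begins on a Monday, so the first Thursday is June 4 (3 days later).
The 3rd Thursday is 2 weeks later: 4 + 14 = 18.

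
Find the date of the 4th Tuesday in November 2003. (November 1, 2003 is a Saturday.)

November 25, 2003

November 2003 begins on a Saturday, so the first Tuesday is November 4 (3 days later).
The 4th Tuesday is 3 weeks later: 4 + 21 = 25.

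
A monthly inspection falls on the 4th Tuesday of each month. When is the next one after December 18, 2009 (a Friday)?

December 22, 2009

December 2009 starts on a Tuesday; its first Tuesday is the 1st, so the 4th Tuesday is the 22nd — December 22, 2009.
December 22, 2009 is after December 18, 2009, so that is the next one.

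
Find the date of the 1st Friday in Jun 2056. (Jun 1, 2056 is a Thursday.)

Jun 2, 2056

Jun 2056 begins on a Thursday, so the first Friday is Jun 2 (1 day later).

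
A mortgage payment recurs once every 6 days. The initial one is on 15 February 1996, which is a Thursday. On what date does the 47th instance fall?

17 November 1996

The 47th occurrence is 46 intervals after the first: 46 × 6 = 276 days after 15 February 1996.
February has 29 days — 14 days to the end of February leaves 262.
March has 31 days (231 left).
April has 30 days (201 left).
May has 31 days (170 left).
June has 30 days (140 left).
July has 31 days (109 left).
August has 31 days (78 left).
September has 30 days (48 left).
October has 31 days (17 left).
17 days into November → 17 November 1996.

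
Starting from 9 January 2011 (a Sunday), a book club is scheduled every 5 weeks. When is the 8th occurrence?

11 September 2011

The 8th occurrence is 7 intervals after the first: 7 × 35 = 245 days after 9 January 2011.
January has 31 days — 22 days to the end of January leaves 223.
February has 28 days (195 left).
March has 31 days (164 left).
April has 30 days (134 left).
May has 31 days (103 left).
June has 30 days (73 left).
July has 31 days (42 left).
August has 31 days (11 left).
11 days into September → 11 September 2011.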